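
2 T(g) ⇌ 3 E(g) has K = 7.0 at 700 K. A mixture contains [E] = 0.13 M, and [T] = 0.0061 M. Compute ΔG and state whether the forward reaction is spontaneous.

Q = [E]³ / [T]² = (0.13)³ / (0.0061)² = 59.0
ΔG = RT ln(Q/K) = (8.314 J mol⁻¹ K⁻¹)(700 K) × ln(59.0/7.0)
   = (5.820 kJ/mol)(2.132) = 12.4 kJ/mol
ΔG > 0, so the forward reaction is non-spontaneous (proceeds in reverse).

ΔG = 12.4 kJ/mol; the forward reaction is non-spontaneous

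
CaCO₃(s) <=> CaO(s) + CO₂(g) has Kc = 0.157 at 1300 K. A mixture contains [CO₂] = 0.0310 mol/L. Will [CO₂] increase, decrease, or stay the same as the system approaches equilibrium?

increase

(CaCO₃, CaO are pure solids — omitted from Qc.)
Qc = [CO₂] = 0.0310
Qc = 0.0310 < Kc = 0.157: net forward reaction.
CO₂ is a product, so it increases.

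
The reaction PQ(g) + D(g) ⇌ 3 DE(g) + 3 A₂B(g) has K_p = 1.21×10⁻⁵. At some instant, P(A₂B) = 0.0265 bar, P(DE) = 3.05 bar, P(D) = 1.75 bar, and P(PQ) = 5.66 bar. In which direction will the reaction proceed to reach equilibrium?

Q_p = P(DE)³·P(A₂B)³ / (P(PQ)·P(D)) = (3.05)³·(0.0265)³ / ((5.66)·(1.75)) = 5.33×10⁻⁵
Q_p = 5.33×10⁻⁵ > K_p = 1.21×10⁻⁵, so the reverse reaction proceeds.

to the left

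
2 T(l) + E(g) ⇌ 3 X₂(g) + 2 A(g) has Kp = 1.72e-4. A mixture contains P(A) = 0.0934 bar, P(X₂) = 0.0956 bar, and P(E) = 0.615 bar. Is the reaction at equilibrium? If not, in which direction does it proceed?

(T is a pure liquid — omitted from Qp.)
Qp = P(X₂)³·P(A)² / P(E) = (0.0956)³·(0.0934)² / (0.615) = 1.24e-5
Qp = 1.24e-5 < Kp = 1.72e-4, so the forward reaction proceeds.

forward (toward products)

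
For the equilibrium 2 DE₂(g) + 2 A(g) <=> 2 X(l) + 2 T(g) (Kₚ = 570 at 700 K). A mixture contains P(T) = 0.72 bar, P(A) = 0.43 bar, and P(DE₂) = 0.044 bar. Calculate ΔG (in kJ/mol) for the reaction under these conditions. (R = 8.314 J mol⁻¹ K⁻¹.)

ΔG = 5.43 kJ/mol

(X is a pure liquid — omitted from Qₚ.)
Qₚ = P(T)² / (P(DE₂)²·P(A)²) = (0.72)² / ((0.044)²·(0.43)²) = 1450
ΔG = RT ln(Qₚ/Kₚ) = (8.314 J mol⁻¹ K⁻¹)(700 K) × ln(1450/570)
   = (5.820 kJ/mol)(0.9337) = 5.43 kJ/mol
ΔG > 0, so the forward reaction is non-spontaneous (proceeds in reverse).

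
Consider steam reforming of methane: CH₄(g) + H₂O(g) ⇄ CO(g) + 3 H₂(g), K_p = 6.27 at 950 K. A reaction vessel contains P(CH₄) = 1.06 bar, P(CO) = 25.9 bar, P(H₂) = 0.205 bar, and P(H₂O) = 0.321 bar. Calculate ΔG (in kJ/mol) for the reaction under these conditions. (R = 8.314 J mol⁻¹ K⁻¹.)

Q_p = P(CO)·P(H₂)³ / (P(CH₄)·P(H₂O)) = (25.9)·(0.205)³ / ((1.06)·(0.321)) = 0.656
ΔG = RT ln(Q_p/K_p) = (8.314 J mol⁻¹ K⁻¹)(950 K) × ln(0.656/6.27)
   = (7.898 kJ/mol)(-2.257) = -17.8 kJ/mol
ΔG < 0, so the forward reaction is spontaneous (proceeds forward).

ΔG = -17.8 kJ/mol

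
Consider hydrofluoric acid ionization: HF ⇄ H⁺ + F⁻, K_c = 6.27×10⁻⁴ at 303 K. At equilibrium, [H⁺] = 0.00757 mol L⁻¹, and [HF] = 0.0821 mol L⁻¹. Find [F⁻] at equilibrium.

At equilibrium, K_c = [H⁺]·[F⁻] / [HF] = 6.27×10⁻⁴.
(0.00757)·([F⁻]) / (0.0821) = 6.27×10⁻⁴
[F⁻] = 0.00680 mol L⁻¹

[F⁻] = 0.00680 mol L⁻¹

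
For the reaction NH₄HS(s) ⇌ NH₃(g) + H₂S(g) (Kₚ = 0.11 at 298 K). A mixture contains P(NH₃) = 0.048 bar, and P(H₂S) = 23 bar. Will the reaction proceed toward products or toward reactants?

(NH₄HS is a pure solid — omitted from Qₚ.)
Qₚ = P(NH₃)·P(H₂S) = (0.048)·(23) = 1.1
Qₚ = 1.1 > Kₚ = 0.11, so the reverse reaction proceeds.

to the left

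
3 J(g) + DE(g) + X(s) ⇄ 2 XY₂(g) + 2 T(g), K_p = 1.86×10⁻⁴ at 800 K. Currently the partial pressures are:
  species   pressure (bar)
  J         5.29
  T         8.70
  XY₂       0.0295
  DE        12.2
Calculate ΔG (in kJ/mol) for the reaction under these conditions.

ΔG = -10.8 kJ/mol

(X is a pure solid — omitted from Q_p.)
Q_p = P(XY₂)²·P(T)² / (P(J)³·P(DE)) = (0.0295)²·(8.70)² / ((5.29)³·(12.2)) = 3.65×10⁻⁵
ΔG = RT ln(Q_p/K_p) = (8.314 J mol⁻¹ K⁻¹)(800 K) × ln(3.65×10⁻⁵/1.86×10⁻⁴)
   = (6.651 kJ/mol)(-1.628) = -10.8 kJ/mol
ΔG < 0, so the forward reaction is spontaneous (proceeds forward).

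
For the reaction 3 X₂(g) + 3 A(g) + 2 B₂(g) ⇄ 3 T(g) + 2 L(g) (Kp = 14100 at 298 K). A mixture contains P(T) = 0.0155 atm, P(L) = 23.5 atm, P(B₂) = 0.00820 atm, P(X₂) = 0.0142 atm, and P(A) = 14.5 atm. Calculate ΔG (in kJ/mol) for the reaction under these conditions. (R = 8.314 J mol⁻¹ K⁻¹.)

Qp = P(T)³·P(L)² / (P(X₂)³·P(A)³·P(B₂)²) = (0.0155)³·(23.5)² / ((0.0142)³·(14.5)³·(0.00820)²) = 3500
ΔG = RT ln(Qp/Kp) = (8.314 J mol⁻¹ K⁻¹)(298 K) × ln(3500/14100)
   = (2.478 kJ/mol)(-1.393) = -3.45 kJ/mol
ΔG < 0, so the forward reaction is spontaneous (proceeds forward).

ΔG = -3.45 kJ/mol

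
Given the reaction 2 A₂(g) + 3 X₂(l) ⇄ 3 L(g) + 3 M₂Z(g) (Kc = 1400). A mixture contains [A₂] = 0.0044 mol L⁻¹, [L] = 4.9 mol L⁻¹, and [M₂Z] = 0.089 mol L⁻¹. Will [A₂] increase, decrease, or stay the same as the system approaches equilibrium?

(X₂ is a pure liquid — omitted from Qc.)
Qc = [L]³·[M₂Z]³ / [A₂]² = (4.9)³·(0.089)³ / (0.0044)² = 4300
Qc = 4300 > Kc = 1400: net reverse reaction.
A₂ is a reactant, so it increases.

increase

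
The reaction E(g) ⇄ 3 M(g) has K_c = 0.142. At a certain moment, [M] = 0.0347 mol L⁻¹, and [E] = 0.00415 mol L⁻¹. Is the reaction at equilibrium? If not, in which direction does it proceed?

in the forward direction

Q_c = [M]³ / [E] = (0.0347)³ / (0.00415) = 0.0101
Q_c = 0.0101 < K_c = 0.142, so the forward reaction proceeds.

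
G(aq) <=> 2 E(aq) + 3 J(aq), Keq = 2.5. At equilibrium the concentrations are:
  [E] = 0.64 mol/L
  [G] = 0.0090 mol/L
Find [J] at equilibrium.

[J] = 0.38 mol/L

At equilibrium, Keq = [E]²·[J]³ / [G] = 2.5.
(0.64)²·([J])³ / (0.0090) = 2.5
[J]³ = 0.0549 ⇒ [J] = 0.38 mol/L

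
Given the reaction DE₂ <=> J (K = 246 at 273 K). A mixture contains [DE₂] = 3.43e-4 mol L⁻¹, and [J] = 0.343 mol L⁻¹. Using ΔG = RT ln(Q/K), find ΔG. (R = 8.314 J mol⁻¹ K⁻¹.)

Q = [J] / [DE₂] = (0.343) / (3.43e-4) = 1000
ΔG = RT ln(Q/K) = (8.314 J mol⁻¹ K⁻¹)(273 K) × ln(1000/246)
   = (2.270 kJ/mol)(1.402) = 3.18 kJ/mol
ΔG > 0, so the forward reaction is non-spontaneous (proceeds in reverse).

ΔG = 3.18 kJ/mol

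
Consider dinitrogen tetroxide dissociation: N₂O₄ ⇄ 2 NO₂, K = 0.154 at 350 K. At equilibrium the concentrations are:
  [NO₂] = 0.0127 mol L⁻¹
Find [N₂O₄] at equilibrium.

[N₂O₄] = 0.00105 mol L⁻¹

At equilibrium, K = [NO₂]² / [N₂O₄] = 0.154.
(0.0127)² / ([N₂O₄]) = 0.154
[N₂O₄] = 0.00105 mol L⁻¹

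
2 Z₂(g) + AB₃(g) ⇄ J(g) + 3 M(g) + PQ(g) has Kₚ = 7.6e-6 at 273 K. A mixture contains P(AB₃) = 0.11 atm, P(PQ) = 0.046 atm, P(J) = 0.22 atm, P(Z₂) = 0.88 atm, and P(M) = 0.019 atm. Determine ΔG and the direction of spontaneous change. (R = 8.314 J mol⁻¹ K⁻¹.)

Qₚ = P(J)·P(M)³·P(PQ) / (P(Z₂)²·P(AB₃)) = (0.22)·(0.019)³·(0.046) / ((0.88)²·(0.11)) = 8.15e-7
ΔG = RT ln(Qₚ/Kₚ) = (8.314 J mol⁻¹ K⁻¹)(273 K) × ln(8.15e-7/7.6e-6)
   = (2.270 kJ/mol)(-2.233) = -5.07 kJ/mol
ΔG < 0, so the forward reaction is spontaneous (proceeds forward).

ΔG = -5.07 kJ/mol; the forward reaction is spontaneous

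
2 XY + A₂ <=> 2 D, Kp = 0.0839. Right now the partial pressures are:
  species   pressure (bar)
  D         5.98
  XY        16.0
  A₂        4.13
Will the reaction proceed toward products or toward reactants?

toward products

Qp = P(D)² / (P(XY)²·P(A₂)) = (5.98)² / ((16.0)²·(4.13)) = 0.0338
Qp = 0.0338 < Kp = 0.0839, so the forward reaction proceeds.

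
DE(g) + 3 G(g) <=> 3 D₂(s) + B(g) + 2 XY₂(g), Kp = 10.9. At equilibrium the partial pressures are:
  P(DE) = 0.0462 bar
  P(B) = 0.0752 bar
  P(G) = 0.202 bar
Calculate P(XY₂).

(D₂ is a pure solid — omitted from Kp.)
At equilibrium, Kp = P(B)·P(XY₂)² / (P(DE)·P(G)³) = 10.9.
(0.0752)·(P(XY₂))² / ((0.0462)·(0.202)³) = 10.9
P(XY₂)² = 0.0552 ⇒ P(XY₂) = 0.235 bar

P(XY₂) = 0.235 bar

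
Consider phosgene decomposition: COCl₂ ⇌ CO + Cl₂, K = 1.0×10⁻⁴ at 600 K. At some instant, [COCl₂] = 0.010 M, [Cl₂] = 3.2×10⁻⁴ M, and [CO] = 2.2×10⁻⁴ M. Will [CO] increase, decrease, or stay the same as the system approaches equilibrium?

Q = [CO]·[Cl₂] / [COCl₂] = (2.2×10⁻⁴)·(3.2×10⁻⁴) / (0.010) = 7.0×10⁻⁶
Q = 7.0×10⁻⁶ < K = 1.0×10⁻⁴: net forward reaction.
CO is a product, so it increases.

increase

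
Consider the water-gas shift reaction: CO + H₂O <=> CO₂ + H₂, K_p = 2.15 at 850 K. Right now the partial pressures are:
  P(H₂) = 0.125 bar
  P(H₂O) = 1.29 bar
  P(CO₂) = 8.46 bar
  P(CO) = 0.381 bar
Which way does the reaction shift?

Q_p = P(CO₂)·P(H₂) / (P(CO)·P(H₂O)) = (8.46)·(0.125) / ((0.381)·(1.29)) = 2.15
Q_p = 2.15 = K_p, so the system is already at equilibrium.

no net change (already at equilibrium)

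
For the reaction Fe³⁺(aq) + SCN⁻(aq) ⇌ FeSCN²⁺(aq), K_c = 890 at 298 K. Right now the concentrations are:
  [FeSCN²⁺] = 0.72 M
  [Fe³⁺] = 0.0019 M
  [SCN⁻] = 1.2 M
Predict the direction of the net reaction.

forward (toward products)

Q_c = [FeSCN²⁺] / ([Fe³⁺]·[SCN⁻]) = (0.72) / ((0.0019)·(1.2)) = 320
Q_c = 320 < K_c = 890, so the forward reaction proceeds.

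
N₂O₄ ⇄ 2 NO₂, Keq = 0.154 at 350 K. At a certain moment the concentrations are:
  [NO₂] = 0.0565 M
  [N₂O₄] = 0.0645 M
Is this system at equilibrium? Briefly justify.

no; Q < K, reaction proceeds forward

Q = [NO₂]² / [N₂O₄] = (0.0565)² / (0.0645) = 0.0495
Q = 0.0495 < Keq = 0.154: net forward reaction.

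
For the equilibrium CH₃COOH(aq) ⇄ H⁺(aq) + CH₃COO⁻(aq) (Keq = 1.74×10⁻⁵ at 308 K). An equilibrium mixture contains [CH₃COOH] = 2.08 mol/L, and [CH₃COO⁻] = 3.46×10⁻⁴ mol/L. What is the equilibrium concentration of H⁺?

At equilibrium, Keq = [H⁺]·[CH₃COO⁻] / [CH₃COOH] = 1.74×10⁻⁵.
([H⁺])·(3.46×10⁻⁴) / (2.08) = 1.74×10⁻⁵
[H⁺] = 0.105 mol/L

[H⁺] = 0.105 mol/L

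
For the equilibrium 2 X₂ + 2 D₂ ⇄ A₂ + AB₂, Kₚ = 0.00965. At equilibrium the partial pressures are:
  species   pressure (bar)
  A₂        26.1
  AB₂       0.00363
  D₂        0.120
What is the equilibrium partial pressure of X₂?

At equilibrium, Kₚ = P(A₂)·P(AB₂) / (P(X₂)²·P(D₂)²) = 0.00965.
(26.1)·(0.00363) / ((P(X₂))²·(0.120)²) = 0.00965
P(X₂)² = 682 ⇒ P(X₂) = 26.1 bar

P(X₂) = 26.1 bar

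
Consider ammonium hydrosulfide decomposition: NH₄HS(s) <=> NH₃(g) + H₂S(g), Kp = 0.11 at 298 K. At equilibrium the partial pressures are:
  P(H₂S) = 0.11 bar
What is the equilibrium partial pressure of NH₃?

(NH₄HS is a pure solid — omitted from Kp.)
At equilibrium, Kp = P(NH₃)·P(H₂S) = 0.11.
(P(NH₃))·(0.11) = 0.11
P(NH₃) = 1.00 = 1.0 bar

P(NH₃) = 1.0 bar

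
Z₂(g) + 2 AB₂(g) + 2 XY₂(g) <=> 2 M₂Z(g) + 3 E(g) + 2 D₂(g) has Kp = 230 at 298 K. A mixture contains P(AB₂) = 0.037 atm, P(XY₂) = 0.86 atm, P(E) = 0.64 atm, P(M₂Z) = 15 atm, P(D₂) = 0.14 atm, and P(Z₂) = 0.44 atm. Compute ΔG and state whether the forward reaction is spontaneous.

ΔG = 6.00 kJ/mol; the forward reaction is non-spontaneous

Qp = P(M₂Z)²·P(E)³·P(D₂)² / (P(Z₂)·P(AB₂)²·P(XY₂)²) = (15)²·(0.64)³·(0.14)² / ((0.44)·(0.037)²·(0.86)²) = 2590
ΔG = RT ln(Qp/Kp) = (8.314 J mol⁻¹ K⁻¹)(298 K) × ln(2590/230)
   = (2.478 kJ/mol)(2.421) = 6.00 kJ/mol
ΔG > 0, so the forward reaction is non-spontaneous (proceeds in reverse).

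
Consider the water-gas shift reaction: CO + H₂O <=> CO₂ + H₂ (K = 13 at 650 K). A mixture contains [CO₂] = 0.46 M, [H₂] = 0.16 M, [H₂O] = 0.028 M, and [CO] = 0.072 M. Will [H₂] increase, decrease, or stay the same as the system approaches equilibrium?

Q = [CO₂]·[H₂] / ([CO]·[H₂O]) = (0.46)·(0.16) / ((0.072)·(0.028)) = 37
Q = 37 > K = 13: net reverse reaction.
H₂ is a product, so it decreases.

decrease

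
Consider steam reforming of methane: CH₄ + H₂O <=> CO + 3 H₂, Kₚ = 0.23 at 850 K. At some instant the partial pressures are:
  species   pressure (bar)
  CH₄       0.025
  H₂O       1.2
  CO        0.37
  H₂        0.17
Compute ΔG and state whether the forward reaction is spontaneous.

Qₚ = P(CO)·P(H₂)³ / (P(CH₄)·P(H₂O)) = (0.37)·(0.17)³ / ((0.025)·(1.2)) = 0.0606
ΔG = RT ln(Qₚ/Kₚ) = (8.314 J mol⁻¹ K⁻¹)(850 K) × ln(0.0606/0.23)
   = (7.067 kJ/mol)(-1.334) = -9.43 kJ/mol
ΔG < 0, so the forward reaction is spontaneous (proceeds forward).

ΔG = -9.43 kJ/mol; the forward reaction is spontaneous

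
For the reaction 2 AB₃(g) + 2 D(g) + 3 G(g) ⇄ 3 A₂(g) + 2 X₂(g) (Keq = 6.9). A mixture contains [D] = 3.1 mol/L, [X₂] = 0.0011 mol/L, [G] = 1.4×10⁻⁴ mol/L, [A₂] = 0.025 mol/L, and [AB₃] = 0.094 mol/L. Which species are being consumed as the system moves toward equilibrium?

Q = [A₂]³·[X₂]² / ([AB₃]²·[D]²·[G]³) = (0.025)³·(0.0011)² / ((0.094)²·(3.1)²·(1.4×10⁻⁴)³) = 81
Q = 81 > Keq = 6.9: net reverse reaction.

A₂, X₂ (products)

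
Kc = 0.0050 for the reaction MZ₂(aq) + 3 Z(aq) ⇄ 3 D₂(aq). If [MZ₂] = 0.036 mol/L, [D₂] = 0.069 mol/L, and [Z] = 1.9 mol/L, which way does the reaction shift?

in the forward direction

Qc = [D₂]³ / ([MZ₂]·[Z]³) = (0.069)³ / ((0.036)·(1.9)³) = 0.0013
Qc = 0.0013 < Kc = 0.0050, so the forward reaction proceeds.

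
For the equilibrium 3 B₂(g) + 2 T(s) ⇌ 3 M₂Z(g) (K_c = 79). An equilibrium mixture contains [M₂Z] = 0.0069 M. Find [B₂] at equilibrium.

[B₂] = 0.0016 M

(T is a pure solid — omitted from K_c.)
At equilibrium, K_c = [M₂Z]³ / [B₂]³ = 79.
(0.0069)³ / ([B₂])³ = 79
[B₂]³ = 4.16×10⁻⁹ ⇒ [B₂] = 0.0016 M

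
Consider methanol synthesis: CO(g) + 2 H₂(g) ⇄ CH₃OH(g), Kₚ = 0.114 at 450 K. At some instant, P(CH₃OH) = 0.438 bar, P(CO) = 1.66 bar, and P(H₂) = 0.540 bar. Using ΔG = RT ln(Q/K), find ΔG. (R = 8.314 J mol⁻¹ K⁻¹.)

ΔG = 7.75 kJ/mol

Qₚ = P(CH₃OH) / (P(CO)·P(H₂)²) = (0.438) / ((1.66)·(0.540)²) = 0.905
ΔG = RT ln(Qₚ/Kₚ) = (8.314 J mol⁻¹ K⁻¹)(450 K) × ln(0.905/0.114)
   = (3.741 kJ/mol)(2.072) = 7.75 kJ/mol
ΔG > 0, so the forward reaction is non-spontaneous (proceeds in reverse).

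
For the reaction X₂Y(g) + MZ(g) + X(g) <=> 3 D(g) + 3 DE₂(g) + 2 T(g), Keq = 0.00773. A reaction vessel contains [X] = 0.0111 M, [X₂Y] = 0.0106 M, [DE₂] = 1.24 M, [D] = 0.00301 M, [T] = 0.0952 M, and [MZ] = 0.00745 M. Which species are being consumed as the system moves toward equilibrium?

X₂Y, MZ, X (reactants)

Q = [D]³·[DE₂]³·[T]² / ([X₂Y]·[MZ]·[X]) = (0.00301)³·(1.24)³·(0.0952)² / ((0.0106)·(0.00745)·(0.0111)) = 5.38×10⁻⁴
Q = 5.38×10⁻⁴ < Keq = 0.00773: net forward reaction.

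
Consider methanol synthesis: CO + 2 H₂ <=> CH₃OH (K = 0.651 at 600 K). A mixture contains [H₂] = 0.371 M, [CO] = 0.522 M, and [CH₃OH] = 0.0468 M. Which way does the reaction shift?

Q = [CH₃OH] / ([CO]·[H₂]²) = (0.0468) / ((0.522)·(0.371)²) = 0.651
Q = 0.651 = K, so the system is already at equilibrium.

at equilibrium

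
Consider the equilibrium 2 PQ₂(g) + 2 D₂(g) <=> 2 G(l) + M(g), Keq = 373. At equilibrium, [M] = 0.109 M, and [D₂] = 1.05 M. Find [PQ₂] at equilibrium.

[PQ₂] = 0.0163 M

(G is a pure liquid — omitted from Keq.)
At equilibrium, Keq = [M] / ([PQ₂]²·[D₂]²) = 373.
(0.109) / (([PQ₂])²·(1.05)²) = 373
[PQ₂]² = 2.65e-4 ⇒ [PQ₂] = 0.0163 M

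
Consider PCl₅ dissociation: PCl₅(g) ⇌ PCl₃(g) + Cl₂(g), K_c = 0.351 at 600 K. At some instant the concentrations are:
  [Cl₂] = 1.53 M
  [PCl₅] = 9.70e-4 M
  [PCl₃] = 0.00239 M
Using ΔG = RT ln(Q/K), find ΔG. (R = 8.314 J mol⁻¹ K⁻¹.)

ΔG = 11.8 kJ/mol

Q_c = [PCl₃]·[Cl₂] / [PCl₅] = (0.00239)·(1.53) / (9.70e-4) = 3.77
ΔG = RT ln(Q_c/K_c) = (8.314 J mol⁻¹ K⁻¹)(600 K) × ln(3.77/0.351)
   = (4.988 kJ/mol)(2.374) = 11.8 kJ/mol
ΔG > 0, so the forward reaction is non-spontaneous (proceeds in reverse).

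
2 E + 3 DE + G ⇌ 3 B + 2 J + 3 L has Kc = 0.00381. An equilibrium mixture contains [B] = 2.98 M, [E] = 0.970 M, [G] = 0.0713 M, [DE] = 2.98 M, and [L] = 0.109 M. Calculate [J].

At equilibrium, Kc = [B]³·[J]²·[L]³ / ([E]²·[DE]³·[G]) = 0.00381.
(2.98)³·([J])²·(0.109)³ / ((0.970)²·(2.98)³·(0.0713)) = 0.00381
[J]² = 0.197 ⇒ [J] = 0.444 M

[J] = 0.444 M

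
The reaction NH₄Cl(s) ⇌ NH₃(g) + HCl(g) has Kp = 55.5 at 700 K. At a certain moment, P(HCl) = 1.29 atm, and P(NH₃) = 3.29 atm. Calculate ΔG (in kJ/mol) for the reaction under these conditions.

ΔG = -15.0 kJ/mol

(NH₄Cl is a pure solid — omitted from Qp.)
Qp = P(NH₃)·P(HCl) = (3.29)·(1.29) = 4.24
ΔG = RT ln(Qp/Kp) = (8.314 J mol⁻¹ K⁻¹)(700 K) × ln(4.24/55.5)
   = (5.820 kJ/mol)(-2.572) = -15.0 kJ/mol
ΔG < 0, so the forward reaction is spontaneous (proceeds forward).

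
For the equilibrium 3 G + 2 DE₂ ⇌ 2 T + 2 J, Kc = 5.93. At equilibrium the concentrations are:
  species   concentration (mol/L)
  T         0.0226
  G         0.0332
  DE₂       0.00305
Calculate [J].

[J] = 0.00199 mol/L

At equilibrium, Kc = [T]²·[J]² / ([G]³·[DE₂]²) = 5.93.
(0.0226)²·([J])² / ((0.0332)³·(0.00305)²) = 5.93
[J]² = 3.95×10⁻⁶ ⇒ [J] = 0.00199 mol/L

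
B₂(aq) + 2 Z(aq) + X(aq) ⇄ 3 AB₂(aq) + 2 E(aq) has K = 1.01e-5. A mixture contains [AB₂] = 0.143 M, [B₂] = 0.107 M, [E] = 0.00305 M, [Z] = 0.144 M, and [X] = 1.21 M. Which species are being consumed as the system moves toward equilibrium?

Q = [AB₂]³·[E]² / ([B₂]·[Z]²·[X]) = (0.143)³·(0.00305)² / ((0.107)·(0.144)²·(1.21)) = 1.01e-5
Q = 1.01e-5 = K; the system is at equilibrium.

none (at equilibrium)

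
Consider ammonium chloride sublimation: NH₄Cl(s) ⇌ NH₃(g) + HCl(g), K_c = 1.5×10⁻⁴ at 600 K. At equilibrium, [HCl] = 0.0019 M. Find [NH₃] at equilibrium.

[NH₃] = 0.079 M

(NH₄Cl is a pure solid — omitted from K_c.)
At equilibrium, K_c = [NH₃]·[HCl] = 1.5×10⁻⁴.
([NH₃])·(0.0019) = 1.5×10⁻⁴
[NH₃] = 0.0789 = 0.079 M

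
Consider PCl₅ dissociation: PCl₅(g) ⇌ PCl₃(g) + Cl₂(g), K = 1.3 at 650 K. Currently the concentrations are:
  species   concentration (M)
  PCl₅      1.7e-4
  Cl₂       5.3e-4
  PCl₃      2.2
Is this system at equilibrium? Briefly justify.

Q = [PCl₃]·[Cl₂] / [PCl₅] = (2.2)·(5.3e-4) / (1.7e-4) = 6.9
Q = 6.9 > K = 1.3: net reverse reaction.

no; Q > K, reaction proceeds in reverse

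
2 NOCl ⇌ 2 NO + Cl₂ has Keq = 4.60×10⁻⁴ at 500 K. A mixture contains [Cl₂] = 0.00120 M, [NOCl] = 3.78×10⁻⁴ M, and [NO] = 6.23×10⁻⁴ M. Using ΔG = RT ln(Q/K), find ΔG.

Q = [NO]²·[Cl₂] / [NOCl]² = (6.23×10⁻⁴)²·(0.00120) / (3.78×10⁻⁴)² = 0.00326
ΔG = RT ln(Q/Keq) = (8.314 J mol⁻¹ K⁻¹)(500 K) × ln(0.00326/4.60×10⁻⁴)
   = (4.157 kJ/mol)(1.958) = 8.14 kJ/mol
ΔG > 0, so the forward reaction is non-spontaneous (proceeds in reverse).

ΔG = 8.14 kJ/mol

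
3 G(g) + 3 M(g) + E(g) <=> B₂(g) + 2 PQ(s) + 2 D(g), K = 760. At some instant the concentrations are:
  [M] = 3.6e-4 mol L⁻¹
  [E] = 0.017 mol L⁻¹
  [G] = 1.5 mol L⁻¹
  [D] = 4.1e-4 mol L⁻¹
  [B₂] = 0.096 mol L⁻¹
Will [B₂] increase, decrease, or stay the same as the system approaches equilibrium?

(PQ is a pure solid — omitted from Q.)
Q = [B₂]·[D]² / ([G]³·[M]³·[E]) = (0.096)·(4.1e-4)² / ((1.5)³·(3.6e-4)³·(0.017)) = 6000
Q = 6000 > K = 760: net reverse reaction.
B₂ is a product, so it decreases.

decrease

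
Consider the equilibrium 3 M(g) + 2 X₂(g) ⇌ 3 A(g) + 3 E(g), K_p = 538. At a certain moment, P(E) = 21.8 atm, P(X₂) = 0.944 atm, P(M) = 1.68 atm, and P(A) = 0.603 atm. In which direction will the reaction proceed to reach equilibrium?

Q_p = P(A)³·P(E)³ / (P(M)³·P(X₂)²) = (0.603)³·(21.8)³ / ((1.68)³·(0.944)²) = 538
Q_p = 538 = K_p, so the system is already at equilibrium.

no net change (already at equilibrium)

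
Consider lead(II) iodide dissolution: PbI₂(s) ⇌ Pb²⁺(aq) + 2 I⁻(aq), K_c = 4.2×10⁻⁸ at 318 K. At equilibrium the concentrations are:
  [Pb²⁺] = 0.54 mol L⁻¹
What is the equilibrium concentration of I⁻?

[I⁻] = 2.8×10⁻⁴ mol L⁻¹

(PbI₂ is a pure solid — omitted from K_c.)
At equilibrium, K_c = [Pb²⁺]·[I⁻]² = 4.2×10⁻⁸.
(0.54)·([I⁻])² = 4.2×10⁻⁸
[I⁻]² = 7.78×10⁻⁸ ⇒ [I⁻] = 2.8×10⁻⁴ mol L⁻¹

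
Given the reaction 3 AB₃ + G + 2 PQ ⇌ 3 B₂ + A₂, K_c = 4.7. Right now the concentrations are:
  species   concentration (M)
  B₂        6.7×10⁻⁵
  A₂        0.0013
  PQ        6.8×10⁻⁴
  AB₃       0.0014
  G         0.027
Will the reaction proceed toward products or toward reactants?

Q_c = [B₂]³·[A₂] / ([AB₃]³·[G]·[PQ]²) = (6.7×10⁻⁵)³·(0.0013) / ((0.0014)³·(0.027)·(6.8×10⁻⁴)²) = 11
Q_c = 11 > K_c = 4.7, so the reverse reaction proceeds.

reverse (toward reactants)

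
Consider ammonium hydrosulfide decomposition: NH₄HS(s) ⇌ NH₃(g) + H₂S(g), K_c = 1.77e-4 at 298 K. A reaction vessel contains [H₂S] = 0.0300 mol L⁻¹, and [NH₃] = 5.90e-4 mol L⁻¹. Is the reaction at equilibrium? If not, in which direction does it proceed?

toward products

(NH₄HS is a pure solid — omitted from Q_c.)
Q_c = [NH₃]·[H₂S] = (5.90e-4)·(0.0300) = 1.77e-5
Q_c = 1.77e-5 < K_c = 1.77e-4, so the forward reaction proceeds.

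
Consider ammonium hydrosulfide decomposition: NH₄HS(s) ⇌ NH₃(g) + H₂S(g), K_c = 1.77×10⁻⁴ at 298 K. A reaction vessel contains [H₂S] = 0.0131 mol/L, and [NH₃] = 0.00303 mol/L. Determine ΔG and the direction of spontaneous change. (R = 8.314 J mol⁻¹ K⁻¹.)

(NH₄HS is a pure solid — omitted from Q_c.)
Q_c = [NH₃]·[H₂S] = (0.00303)·(0.0131) = 3.97×10⁻⁵
ΔG = RT ln(Q_c/K_c) = (8.314 J mol⁻¹ K⁻¹)(298 K) × ln(3.97×10⁻⁵/1.77×10⁻⁴)
   = (2.478 kJ/mol)(-1.495) = -3.70 kJ/mol
ΔG < 0, so the forward reaction is spontaneous (proceeds forward).

ΔG = -3.70 kJ/mol; the forward reaction is spontaneous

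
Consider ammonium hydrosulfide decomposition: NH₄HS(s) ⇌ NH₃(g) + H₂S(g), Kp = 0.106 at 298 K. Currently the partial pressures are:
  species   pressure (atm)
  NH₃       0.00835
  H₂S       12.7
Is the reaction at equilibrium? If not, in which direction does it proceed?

(NH₄HS is a pure solid — omitted from Qp.)
Qp = P(NH₃)·P(H₂S) = (0.00835)·(12.7) = 0.106
Qp = 0.106 = Kp, so the system is already at equilibrium.

at equilibrium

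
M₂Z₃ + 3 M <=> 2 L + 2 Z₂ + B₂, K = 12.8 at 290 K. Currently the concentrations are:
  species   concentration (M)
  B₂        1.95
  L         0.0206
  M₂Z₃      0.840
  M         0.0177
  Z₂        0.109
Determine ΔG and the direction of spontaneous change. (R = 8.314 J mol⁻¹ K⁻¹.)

Q = [L]²·[Z₂]²·[B₂] / ([M₂Z₃]·[M]³) = (0.0206)²·(0.109)²·(1.95) / ((0.840)·(0.0177)³) = 2.11
ΔG = RT ln(Q/K) = (8.314 J mol⁻¹ K⁻¹)(290 K) × ln(2.11/12.8)
   = (2.411 kJ/mol)(-1.803) = -4.35 kJ/mol
ΔG < 0, so the forward reaction is spontaneous (proceeds forward).

ΔG = -4.35 kJ/mol; the forward reaction is spontaneous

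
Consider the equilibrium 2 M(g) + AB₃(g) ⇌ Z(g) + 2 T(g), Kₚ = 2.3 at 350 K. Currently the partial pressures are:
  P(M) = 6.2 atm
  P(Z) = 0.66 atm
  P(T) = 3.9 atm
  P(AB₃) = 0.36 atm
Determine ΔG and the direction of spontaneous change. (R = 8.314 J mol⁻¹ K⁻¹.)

Qₚ = P(Z)·P(T)² / (P(M)²·P(AB₃)) = (0.66)·(3.9)² / ((6.2)²·(0.36)) = 0.725
ΔG = RT ln(Qₚ/Kₚ) = (8.314 J mol⁻¹ K⁻¹)(350 K) × ln(0.725/2.3)
   = (2.910 kJ/mol)(-1.154) = -3.36 kJ/mol
ΔG < 0, so the forward reaction is spontaneous (proceeds forward).

ΔG = -3.36 kJ/mol; the forward reaction is spontaneous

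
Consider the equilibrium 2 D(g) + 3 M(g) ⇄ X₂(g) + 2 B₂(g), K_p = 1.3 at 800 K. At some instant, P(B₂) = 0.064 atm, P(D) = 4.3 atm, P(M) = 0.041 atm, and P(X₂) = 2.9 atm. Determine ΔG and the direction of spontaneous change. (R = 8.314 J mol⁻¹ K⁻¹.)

Q_p = P(X₂)·P(B₂)² / (P(D)²·P(M)³) = (2.9)·(0.064)² / ((4.3)²·(0.041)³) = 9.32
ΔG = RT ln(Q_p/K_p) = (8.314 J mol⁻¹ K⁻¹)(800 K) × ln(9.32/1.3)
   = (6.651 kJ/mol)(1.970) = 13.1 kJ/mol
ΔG > 0, so the forward reaction is non-spontaneous (proceeds in reverse).

ΔG = 13.1 kJ/mol; the forward reaction is non-spontaneous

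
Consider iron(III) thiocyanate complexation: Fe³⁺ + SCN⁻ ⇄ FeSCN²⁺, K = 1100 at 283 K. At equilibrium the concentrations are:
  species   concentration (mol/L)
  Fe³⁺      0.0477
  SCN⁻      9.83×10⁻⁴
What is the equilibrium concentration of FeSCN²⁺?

[FeSCN²⁺] = 0.0516 mol/L

At equilibrium, K = [FeSCN²⁺] / ([Fe³⁺]·[SCN⁻]) = 1100.
([FeSCN²⁺]) / ((0.0477)·(9.83×10⁻⁴)) = 1100
[FeSCN²⁺] = 0.0516 mol/L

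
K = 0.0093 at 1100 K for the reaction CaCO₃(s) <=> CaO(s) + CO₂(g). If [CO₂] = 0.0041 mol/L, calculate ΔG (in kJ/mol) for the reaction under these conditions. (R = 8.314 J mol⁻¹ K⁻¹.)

(CaCO₃, CaO are pure solids — omitted from Q.)
Q = [CO₂] = 0.00410
ΔG = RT ln(Q/K) = (8.314 J mol⁻¹ K⁻¹)(1100 K) × ln(0.00410/0.0093)
   = (9.145 kJ/mol)(-0.8190) = -7.49 kJ/mol
ΔG < 0, so the forward reaction is spontaneous (proceeds forward).

ΔG = -7.49 kJ/mol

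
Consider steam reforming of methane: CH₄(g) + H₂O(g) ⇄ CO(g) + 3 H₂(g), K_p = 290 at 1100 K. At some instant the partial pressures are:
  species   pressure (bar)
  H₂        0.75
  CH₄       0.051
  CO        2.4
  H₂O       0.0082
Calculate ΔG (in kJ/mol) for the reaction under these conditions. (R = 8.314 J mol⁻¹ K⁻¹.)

Q_p = P(CO)·P(H₂)³ / (P(CH₄)·P(H₂O)) = (2.4)·(0.75)³ / ((0.051)·(0.0082)) = 2420
ΔG = RT ln(Q_p/K_p) = (8.314 J mol⁻¹ K⁻¹)(1100 K) × ln(2420/290)
   = (9.145 kJ/mol)(2.122) = 19.4 kJ/mol
ΔG > 0, so the forward reaction is non-spontaneous (proceeds in reverse).

ΔG = 19.4 kJ/mol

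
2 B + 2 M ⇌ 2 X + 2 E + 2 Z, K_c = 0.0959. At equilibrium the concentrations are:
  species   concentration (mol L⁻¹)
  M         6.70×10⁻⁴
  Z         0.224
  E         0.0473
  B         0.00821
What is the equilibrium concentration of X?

[X] = 1.61×10⁻⁴ mol L⁻¹

At equilibrium, K_c = [X]²·[E]²·[Z]² / ([B]²·[M]²) = 0.0959.
([X])²·(0.0473)²·(0.224)² / ((0.00821)²·(6.70×10⁻⁴)²) = 0.0959
[X]² = 2.58×10⁻⁸ ⇒ [X] = 1.61×10⁻⁴ mol L⁻¹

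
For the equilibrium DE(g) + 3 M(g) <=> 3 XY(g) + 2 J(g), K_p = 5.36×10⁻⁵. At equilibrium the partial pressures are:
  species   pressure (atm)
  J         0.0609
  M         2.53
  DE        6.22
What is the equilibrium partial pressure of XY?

At equilibrium, K_p = P(XY)³·P(J)² / (P(DE)·P(M)³) = 5.36×10⁻⁵.
(P(XY))³·(0.0609)² / ((6.22)·(2.53)³) = 5.36×10⁻⁵
P(XY)³ = 1.46 ⇒ P(XY) = 1.13 atm

P(XY) = 1.13 atm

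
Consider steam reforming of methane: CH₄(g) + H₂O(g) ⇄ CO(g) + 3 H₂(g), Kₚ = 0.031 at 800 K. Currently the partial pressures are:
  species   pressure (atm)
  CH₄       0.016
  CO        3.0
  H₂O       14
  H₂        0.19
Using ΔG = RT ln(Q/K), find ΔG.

ΔG = 7.23 kJ/mol

Qₚ = P(CO)·P(H₂)³ / (P(CH₄)·P(H₂O)) = (3.0)·(0.19)³ / ((0.016)·(14)) = 0.0919
ΔG = RT ln(Qₚ/Kₚ) = (8.314 J mol⁻¹ K⁻¹)(800 K) × ln(0.0919/0.031)
   = (6.651 kJ/mol)(1.087) = 7.23 kJ/mol
ΔG > 0, so the forward reaction is non-spontaneous (proceeds in reverse).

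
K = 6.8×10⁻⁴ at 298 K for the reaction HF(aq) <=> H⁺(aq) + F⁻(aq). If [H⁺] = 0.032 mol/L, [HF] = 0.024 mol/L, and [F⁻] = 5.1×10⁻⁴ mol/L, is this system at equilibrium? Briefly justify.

Q = [H⁺]·[F⁻] / [HF] = (0.032)·(5.1×10⁻⁴) / (0.024) = 6.8×10⁻⁴
Q = 6.8×10⁻⁴ = K; the system is at equilibrium.

yes, at equilibrium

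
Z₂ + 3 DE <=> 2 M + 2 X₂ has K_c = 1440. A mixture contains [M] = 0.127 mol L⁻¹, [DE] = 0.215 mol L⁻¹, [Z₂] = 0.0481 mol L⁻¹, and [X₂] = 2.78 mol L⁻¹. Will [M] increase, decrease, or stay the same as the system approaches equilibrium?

increase

Q_c = [M]²·[X₂]² / ([Z₂]·[DE]³) = (0.127)²·(2.78)² / ((0.0481)·(0.215)³) = 261
Q_c = 261 < K_c = 1440: net forward reaction.
M is a product, so it increases.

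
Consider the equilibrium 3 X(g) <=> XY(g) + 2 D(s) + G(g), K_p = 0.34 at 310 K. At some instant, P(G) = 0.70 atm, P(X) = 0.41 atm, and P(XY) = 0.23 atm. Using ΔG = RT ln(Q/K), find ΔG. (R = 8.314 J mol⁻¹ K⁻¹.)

ΔG = 4.97 kJ/mol

(D is a pure solid — omitted from Q_p.)
Q_p = P(XY)·P(G) / P(X)³ = (0.23)·(0.70) / (0.41)³ = 2.34
ΔG = RT ln(Q_p/K_p) = (8.314 J mol⁻¹ K⁻¹)(310 K) × ln(2.34/0.34)
   = (2.577 kJ/mol)(1.929) = 4.97 kJ/mol
ΔG > 0, so the forward reaction is non-spontaneous (proceeds in reverse).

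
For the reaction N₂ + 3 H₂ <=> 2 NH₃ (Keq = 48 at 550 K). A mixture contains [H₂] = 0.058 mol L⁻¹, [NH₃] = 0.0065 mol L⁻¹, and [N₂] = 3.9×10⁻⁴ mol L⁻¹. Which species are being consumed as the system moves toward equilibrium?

Q = [NH₃]² / ([N₂]·[H₂]³) = (0.0065)² / ((3.9×10⁻⁴)·(0.058)³) = 560
Q = 560 > Keq = 48: net reverse reaction.

NH₃ (products)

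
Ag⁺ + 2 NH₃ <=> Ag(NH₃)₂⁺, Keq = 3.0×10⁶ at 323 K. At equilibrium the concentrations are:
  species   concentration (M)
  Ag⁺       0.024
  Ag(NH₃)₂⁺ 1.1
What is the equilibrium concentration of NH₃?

At equilibrium, Keq = [Ag(NH₃)₂⁺] / ([Ag⁺]·[NH₃]²) = 3.0×10⁶.
(1.1) / ((0.024)·([NH₃])²) = 3.0×10⁶
[NH₃]² = 1.53×10⁻⁵ ⇒ [NH₃] = 0.0039 M

[NH₃] = 0.0039 M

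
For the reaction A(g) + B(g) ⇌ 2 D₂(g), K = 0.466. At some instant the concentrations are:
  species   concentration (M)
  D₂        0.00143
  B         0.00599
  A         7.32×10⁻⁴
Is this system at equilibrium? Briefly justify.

Q = [D₂]² / ([A]·[B]) = (0.00143)² / ((7.32×10⁻⁴)·(0.00599)) = 0.466
Q = 0.466 = K; the system is at equilibrium.

yes, at equilibrium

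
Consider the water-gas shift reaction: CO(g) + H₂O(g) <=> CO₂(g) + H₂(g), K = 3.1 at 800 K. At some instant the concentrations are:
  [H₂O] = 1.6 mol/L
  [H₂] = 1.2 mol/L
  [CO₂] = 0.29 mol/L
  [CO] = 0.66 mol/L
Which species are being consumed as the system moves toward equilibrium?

Q = [CO₂]·[H₂] / ([CO]·[H₂O]) = (0.29)·(1.2) / ((0.66)·(1.6)) = 0.33
Q = 0.33 < K = 3.1: net forward reaction.

CO, H₂O (reactants)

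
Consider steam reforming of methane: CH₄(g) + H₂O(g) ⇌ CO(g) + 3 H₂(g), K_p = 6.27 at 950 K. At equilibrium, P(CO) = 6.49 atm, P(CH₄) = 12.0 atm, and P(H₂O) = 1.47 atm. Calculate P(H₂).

At equilibrium, K_p = P(CO)·P(H₂)³ / (P(CH₄)·P(H₂O)) = 6.27.
(6.49)·(P(H₂))³ / ((12.0)·(1.47)) = 6.27
P(H₂)³ = 17.0 ⇒ P(H₂) = 2.57 atm

P(H₂) = 2.57 atm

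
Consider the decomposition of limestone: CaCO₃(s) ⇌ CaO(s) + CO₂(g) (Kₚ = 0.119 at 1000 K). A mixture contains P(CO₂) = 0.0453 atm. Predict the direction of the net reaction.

forward (toward products)

(CaCO₃, CaO are pure solids — omitted from Qₚ.)
Qₚ = P(CO₂) = 0.0453
Qₚ = 0.0453 < Kₚ = 0.119, so the forward reaction proceeds.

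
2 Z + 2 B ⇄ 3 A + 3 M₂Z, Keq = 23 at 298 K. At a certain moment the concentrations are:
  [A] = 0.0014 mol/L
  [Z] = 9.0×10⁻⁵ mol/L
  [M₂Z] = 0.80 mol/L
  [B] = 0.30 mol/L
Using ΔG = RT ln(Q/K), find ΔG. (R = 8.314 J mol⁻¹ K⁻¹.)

ΔG = -6.14 kJ/mol

Q = [A]³·[M₂Z]³ / ([Z]²·[B]²) = (0.0014)³·(0.80)³ / ((9.0×10⁻⁵)²·(0.30)²) = 1.93
ΔG = RT ln(Q/Keq) = (8.314 J mol⁻¹ K⁻¹)(298 K) × ln(1.93/23)
   = (2.478 kJ/mol)(-2.478) = -6.14 kJ/mol
ΔG < 0, so the forward reaction is spontaneous (proceeds forward).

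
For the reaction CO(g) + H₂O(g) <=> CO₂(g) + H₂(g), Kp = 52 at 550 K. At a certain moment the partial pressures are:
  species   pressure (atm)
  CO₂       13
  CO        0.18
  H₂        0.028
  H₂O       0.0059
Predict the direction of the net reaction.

Qp = P(CO₂)·P(H₂) / (P(CO)·P(H₂O)) = (13)·(0.028) / ((0.18)·(0.0059)) = 340
Qp = 340 > Kp = 52, so the reverse reaction proceeds.

reverse (toward reactants)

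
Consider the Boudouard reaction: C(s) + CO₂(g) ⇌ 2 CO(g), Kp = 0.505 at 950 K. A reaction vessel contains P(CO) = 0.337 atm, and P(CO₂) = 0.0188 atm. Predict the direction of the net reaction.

toward reactants

(C is a pure solid — omitted from Qp.)
Qp = P(CO)² / P(CO₂) = (0.337)² / (0.0188) = 6.04
Qp = 6.04 > Kp = 0.505, so the reverse reaction proceeds.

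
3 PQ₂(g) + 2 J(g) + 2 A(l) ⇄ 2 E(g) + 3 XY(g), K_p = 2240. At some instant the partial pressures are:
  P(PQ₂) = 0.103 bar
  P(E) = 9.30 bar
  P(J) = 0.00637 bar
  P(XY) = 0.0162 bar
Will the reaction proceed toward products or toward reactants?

in the reverse direction

(A is a pure liquid — omitted from Q_p.)
Q_p = P(E)²·P(XY)³ / (P(PQ₂)³·P(J)²) = (9.30)²·(0.0162)³ / ((0.103)³·(0.00637)²) = 8290
Q_p = 8290 > K_p = 2240, so the reverse reaction proceeds.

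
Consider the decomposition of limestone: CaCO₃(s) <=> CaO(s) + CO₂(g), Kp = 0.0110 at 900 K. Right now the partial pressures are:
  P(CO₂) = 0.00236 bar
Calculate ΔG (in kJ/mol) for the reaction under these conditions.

(CaCO₃, CaO are pure solids — omitted from Qp.)
Qp = P(CO₂) = 0.00236
ΔG = RT ln(Qp/Kp) = (8.314 J mol⁻¹ K⁻¹)(900 K) × ln(0.00236/0.0110)
   = (7.483 kJ/mol)(-1.539) = -11.5 kJ/mol
ΔG < 0, so the forward reaction is spontaneous (proceeds forward).

ΔG = -11.5 kJ/mol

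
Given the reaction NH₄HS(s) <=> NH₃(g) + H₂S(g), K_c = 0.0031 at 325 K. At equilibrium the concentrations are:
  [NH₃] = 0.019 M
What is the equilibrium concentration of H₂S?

[H₂S] = 0.16 M

(NH₄HS is a pure solid — omitted from K_c.)
At equilibrium, K_c = [NH₃]·[H₂S] = 0.0031.
(0.019)·([H₂S]) = 0.0031
[H₂S] = 0.163 = 0.16 M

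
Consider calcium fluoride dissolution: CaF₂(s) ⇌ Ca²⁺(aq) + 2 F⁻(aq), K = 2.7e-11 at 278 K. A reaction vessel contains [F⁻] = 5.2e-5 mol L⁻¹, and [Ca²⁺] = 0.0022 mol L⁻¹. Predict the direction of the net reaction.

in the forward direction

(CaF₂ is a pure solid — omitted from Q.)
Q = [Ca²⁺]·[F⁻]² = (0.0022)·(5.2e-5)² = 5.9e-12
Q = 5.9e-12 < K = 2.7e-11, so the forward reaction proceeds.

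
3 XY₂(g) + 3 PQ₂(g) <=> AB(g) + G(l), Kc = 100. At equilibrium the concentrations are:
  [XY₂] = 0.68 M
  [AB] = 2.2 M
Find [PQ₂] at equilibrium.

[PQ₂] = 0.41 M

(G is a pure liquid — omitted from Kc.)
At equilibrium, Kc = [AB] / ([XY₂]³·[PQ₂]³) = 100.
(2.2) / ((0.68)³·([PQ₂])³) = 100
[PQ₂]³ = 0.0700 ⇒ [PQ₂] = 0.41 M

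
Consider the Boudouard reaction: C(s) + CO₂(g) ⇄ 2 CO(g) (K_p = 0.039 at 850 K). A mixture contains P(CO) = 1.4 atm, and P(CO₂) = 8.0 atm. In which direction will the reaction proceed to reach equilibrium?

toward reactants

(C is a pure solid — omitted from Q_p.)
Q_p = P(CO)² / P(CO₂) = (1.4)² / (8.0) = 0.24
Q_p = 0.24 > K_p = 0.039, so the reverse reaction proceeds.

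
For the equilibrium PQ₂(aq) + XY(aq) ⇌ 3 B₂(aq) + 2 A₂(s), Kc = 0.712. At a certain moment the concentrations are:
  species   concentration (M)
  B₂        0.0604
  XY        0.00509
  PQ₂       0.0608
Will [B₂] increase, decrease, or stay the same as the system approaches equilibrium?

stay the same

(A₂ is a pure solid — omitted from Qc.)
Qc = [B₂]³ / ([PQ₂]·[XY]) = (0.0604)³ / ((0.0608)·(0.00509)) = 0.712
Qc = 0.712 = Kc; the system is at equilibrium.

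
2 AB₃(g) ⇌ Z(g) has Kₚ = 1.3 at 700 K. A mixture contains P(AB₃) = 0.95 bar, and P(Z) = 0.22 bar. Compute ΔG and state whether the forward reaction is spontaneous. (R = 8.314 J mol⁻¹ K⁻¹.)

Qₚ = P(Z) / P(AB₃)² = (0.22) / (0.95)² = 0.244
ΔG = RT ln(Qₚ/Kₚ) = (8.314 J mol⁻¹ K⁻¹)(700 K) × ln(0.244/1.3)
   = (5.820 kJ/mol)(-1.673) = -9.74 kJ/mol
ΔG < 0, so the forward reaction is spontaneous (proceeds forward).

ΔG = -9.74 kJ/mol; the forward reaction is spontaneous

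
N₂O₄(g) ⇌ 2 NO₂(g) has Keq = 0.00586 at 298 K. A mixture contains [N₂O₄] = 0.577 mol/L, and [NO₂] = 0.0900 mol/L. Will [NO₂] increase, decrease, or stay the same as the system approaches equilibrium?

decrease

Q = [NO₂]² / [N₂O₄] = (0.0900)² / (0.577) = 0.0140
Q = 0.0140 > Keq = 0.00586: net reverse reaction.
NO₂ is a product, so it decreases.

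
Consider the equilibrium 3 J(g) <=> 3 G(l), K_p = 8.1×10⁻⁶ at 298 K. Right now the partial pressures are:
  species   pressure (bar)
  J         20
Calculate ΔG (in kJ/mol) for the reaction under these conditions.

(G is a pure liquid — omitted from Q_p.)
Q_p = 1 / P(J)³ = 1 / (20)³ = 1.25×10⁻⁴
ΔG = RT ln(Q_p/K_p) = (8.314 J mol⁻¹ K⁻¹)(298 K) × ln(1.25×10⁻⁴/8.1×10⁻⁶)
   = (2.478 kJ/mol)(2.736) = 6.78 kJ/mol
ΔG > 0, so the forward reaction is non-spontaneous (proceeds in reverse).

ΔG = 6.78 kJ/mol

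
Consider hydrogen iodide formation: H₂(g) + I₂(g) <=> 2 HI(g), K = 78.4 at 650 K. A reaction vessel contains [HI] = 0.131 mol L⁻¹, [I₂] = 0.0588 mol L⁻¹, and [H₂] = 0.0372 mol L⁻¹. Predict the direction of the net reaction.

toward products

Q = [HI]² / ([H₂]·[I₂]) = (0.131)² / ((0.0372)·(0.0588)) = 7.85
Q = 7.85 < K = 78.4, so the forward reaction proceeds.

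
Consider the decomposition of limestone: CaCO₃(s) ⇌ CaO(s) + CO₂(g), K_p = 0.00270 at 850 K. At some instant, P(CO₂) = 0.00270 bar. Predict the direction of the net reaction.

(CaCO₃, CaO are pure solids — omitted from Q_p.)
Q_p = P(CO₂) = 0.00270
Q_p = 0.00270 = K_p, so the system is already at equilibrium.

no net change (already at equilibrium)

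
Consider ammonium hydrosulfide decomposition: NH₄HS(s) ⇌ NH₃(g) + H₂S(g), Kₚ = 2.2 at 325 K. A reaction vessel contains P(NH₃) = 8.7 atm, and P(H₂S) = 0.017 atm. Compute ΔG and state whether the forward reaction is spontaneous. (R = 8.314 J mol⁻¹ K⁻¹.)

(NH₄HS is a pure solid — omitted from Qₚ.)
Qₚ = P(NH₃)·P(H₂S) = (8.7)·(0.017) = 0.148
ΔG = RT ln(Qₚ/Kₚ) = (8.314 J mol⁻¹ K⁻¹)(325 K) × ln(0.148/2.2)
   = (2.702 kJ/mol)(-2.699) = -7.29 kJ/mol
ΔG < 0, so the forward reaction is spontaneous (proceeds forward).

ΔG = -7.29 kJ/mol; the forward reaction is spontaneous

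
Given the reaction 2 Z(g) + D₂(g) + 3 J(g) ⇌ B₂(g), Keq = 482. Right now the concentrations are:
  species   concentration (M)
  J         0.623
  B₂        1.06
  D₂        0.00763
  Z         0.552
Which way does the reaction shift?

Q = [B₂] / ([Z]²·[D₂]·[J]³) = (1.06) / ((0.552)²·(0.00763)·(0.623)³) = 1890
Q = 1890 > Keq = 482, so the reverse reaction proceeds.

in the reverse direction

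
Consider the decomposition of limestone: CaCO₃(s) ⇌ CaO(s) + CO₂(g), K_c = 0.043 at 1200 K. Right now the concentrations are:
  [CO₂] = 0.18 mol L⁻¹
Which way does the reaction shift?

in the reverse direction

(CaCO₃, CaO are pure solids — omitted from Q_c.)
Q_c = [CO₂] = 0.18
Q_c = 0.18 > K_c = 0.043, so the reverse reaction proceeds.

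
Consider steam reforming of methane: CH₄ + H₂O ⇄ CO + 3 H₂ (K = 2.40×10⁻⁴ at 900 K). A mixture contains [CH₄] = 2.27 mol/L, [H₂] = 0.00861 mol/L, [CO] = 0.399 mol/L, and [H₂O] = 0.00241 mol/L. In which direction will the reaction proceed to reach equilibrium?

to the right

Q = [CO]·[H₂]³ / ([CH₄]·[H₂O]) = (0.399)·(0.00861)³ / ((2.27)·(0.00241)) = 4.66×10⁻⁵
Q = 4.66×10⁻⁵ < K = 2.40×10⁻⁴, so the forward reaction proceeds.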